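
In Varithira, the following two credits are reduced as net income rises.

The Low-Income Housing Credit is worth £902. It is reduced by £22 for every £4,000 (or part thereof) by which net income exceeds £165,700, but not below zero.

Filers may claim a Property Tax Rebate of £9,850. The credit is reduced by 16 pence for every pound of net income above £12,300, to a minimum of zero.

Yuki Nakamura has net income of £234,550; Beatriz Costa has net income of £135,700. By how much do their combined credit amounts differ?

Yuki (£234,550): Low-Income Housing Credit: income exceeds £165,700 by £68,850, which is 18 full-or-partial £4,000 increments; reduction = 18 × £22 = £396, leaving £506. Property Tax Rebate: 16% of the £222,250 excess over £12,300 is £35,560 ≥ base, so the credit is £0. total £506 + £0 = £506
Beatriz (£135,700): Low-Income Housing Credit: £135,700 is at or below the £165,700 threshold, so the full £902 applies. Property Tax Rebate: 16% of the £123,400 excess over £12,300 is £19,744 ≥ base, so the credit is £0. total £902 + £0 = £902
Difference: |£506 − £902| = £396.

£396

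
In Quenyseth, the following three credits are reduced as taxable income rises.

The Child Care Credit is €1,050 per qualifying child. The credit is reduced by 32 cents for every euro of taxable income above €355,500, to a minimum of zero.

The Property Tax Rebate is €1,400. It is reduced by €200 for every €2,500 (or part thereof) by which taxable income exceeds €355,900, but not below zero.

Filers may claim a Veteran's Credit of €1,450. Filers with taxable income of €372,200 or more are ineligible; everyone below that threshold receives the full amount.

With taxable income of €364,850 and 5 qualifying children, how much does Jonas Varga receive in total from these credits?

€4,308

Child Care Credit: base = 5 × €1,050 = €5,250. 32% of the €9,350 excess over €355,500 is €2,992; credit = €5,250 − €2,992 = €2,258.
Property Tax Rebate: income exceeds €355,900 by €8,950, which is 4 full-or-partial €2,500 increments; reduction = 4 × €200 = €800, leaving €600.
Veteran's Credit: €364,850 is below the €372,200 cutoff, so the full €1,450 applies.
Total: €2,258 + €600 + €1,450 = €4,308.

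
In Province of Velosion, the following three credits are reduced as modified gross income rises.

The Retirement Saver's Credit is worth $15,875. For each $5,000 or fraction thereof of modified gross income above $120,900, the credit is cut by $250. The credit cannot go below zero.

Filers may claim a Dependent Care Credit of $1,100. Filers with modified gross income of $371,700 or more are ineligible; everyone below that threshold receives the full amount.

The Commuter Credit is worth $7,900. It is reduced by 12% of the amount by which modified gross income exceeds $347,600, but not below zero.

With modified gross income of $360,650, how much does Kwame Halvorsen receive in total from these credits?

Retirement Saver's Credit: income exceeds $120,900 by $239,750, which is 48 full-or-partial $5,000 increments; reduction = 48 × $250 = $12,000, leaving $3,875.
Dependent Care Credit: $360,650 is below the $371,700 cutoff, so the full $1,100 applies.
Commuter Credit: 12% of the $13,050 excess over $347,600 is $1,566; credit = $7,900 − $1,566 = $6,334.
Total: $3,875 + $1,100 + $6,334 = $11,309.

$11,309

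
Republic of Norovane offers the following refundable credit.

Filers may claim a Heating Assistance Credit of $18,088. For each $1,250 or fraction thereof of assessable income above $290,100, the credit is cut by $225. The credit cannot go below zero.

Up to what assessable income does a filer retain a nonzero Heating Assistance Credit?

After 80 increments the reduction is 80 × $225 = $18,000, leaving $88; one more increment wipes it out. Increment 80 ends at excess 80 × $1,250 = $100,000, so the highest qualifying income is $290,100 + $100,000 = $390,100.

$390,100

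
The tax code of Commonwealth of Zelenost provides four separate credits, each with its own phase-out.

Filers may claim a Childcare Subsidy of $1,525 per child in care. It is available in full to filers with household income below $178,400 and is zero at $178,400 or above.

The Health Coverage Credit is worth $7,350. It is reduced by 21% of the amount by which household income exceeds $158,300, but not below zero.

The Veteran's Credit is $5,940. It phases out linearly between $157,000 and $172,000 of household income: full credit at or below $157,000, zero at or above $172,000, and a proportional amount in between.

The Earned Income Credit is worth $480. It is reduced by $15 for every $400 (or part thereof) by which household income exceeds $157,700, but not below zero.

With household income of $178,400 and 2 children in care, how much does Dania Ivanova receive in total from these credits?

$3,129

Childcare Subsidy: base = 2 × $1,525 = $3,050. $178,400 meets or exceeds the $178,400 cutoff, so the credit is $0.
Health Coverage Credit: 21% of the $20,100 excess over $158,300 is $4,221; credit = $7,350 − $4,221 = $3,129.
Veteran's Credit: $178,400 is at or above $172,000, so the credit is $0.
Earned Income Credit: income exceeds $157,700 by $20,700 → 52 increments × $15 = $780 ≥ base, so the credit is $0.
Total: $0 + $3,129 + $0 + $0 = $3,129.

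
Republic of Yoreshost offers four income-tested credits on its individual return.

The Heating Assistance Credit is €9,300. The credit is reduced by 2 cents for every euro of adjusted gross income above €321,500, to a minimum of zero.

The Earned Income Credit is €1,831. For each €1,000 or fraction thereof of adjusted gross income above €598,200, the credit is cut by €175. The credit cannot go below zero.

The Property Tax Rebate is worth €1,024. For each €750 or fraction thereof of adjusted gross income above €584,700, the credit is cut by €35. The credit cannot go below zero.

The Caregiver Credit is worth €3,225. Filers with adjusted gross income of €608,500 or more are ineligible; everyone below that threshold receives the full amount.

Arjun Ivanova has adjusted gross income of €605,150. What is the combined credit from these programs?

€7,502

Heating Assistance Credit: 2% of the €283,650 excess over €321,500 is €5,673; credit = €9,300 − €5,673 = €3,627.
Earned Income Credit: income exceeds €598,200 by €6,950, which is 7 full-or-partial €1,000 increments; reduction = 7 × €175 = €1,225, leaving €606.
Property Tax Rebate: income exceeds €584,700 by €20,450, which is 28 full-or-partial €750 increments; reduction = 28 × €35 = €980, leaving €44.
Caregiver Credit: €605,150 is below the €608,500 cutoff, so the full €3,225 applies.
Total: €3,627 + €606 + €44 + €3,225 = €7,502.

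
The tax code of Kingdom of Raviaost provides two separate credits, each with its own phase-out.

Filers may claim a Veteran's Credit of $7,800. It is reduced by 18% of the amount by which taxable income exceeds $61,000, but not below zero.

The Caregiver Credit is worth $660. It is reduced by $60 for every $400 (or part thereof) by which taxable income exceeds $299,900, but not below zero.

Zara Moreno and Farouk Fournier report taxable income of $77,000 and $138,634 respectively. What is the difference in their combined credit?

Zara ($77,000): Veteran's Credit: 18% of the $16,000 excess over $61,000 is $2,880; credit = $7,800 − $2,880 = $4,920. Caregiver Credit: $77,000 is at or below the $299,900 threshold, so the full $660 applies. total $4,920 + $660 = $5,580
Farouk ($138,634): Veteran's Credit: 18% of the $77,634 excess over $61,000 is $13,974.12 ≥ base, so the credit is $0. Caregiver Credit: $138,634 is at or below the $299,900 threshold, so the full $660 applies. total $0 + $660 = $660
Difference: |$5,580 − $660| = $4,920.

$4,920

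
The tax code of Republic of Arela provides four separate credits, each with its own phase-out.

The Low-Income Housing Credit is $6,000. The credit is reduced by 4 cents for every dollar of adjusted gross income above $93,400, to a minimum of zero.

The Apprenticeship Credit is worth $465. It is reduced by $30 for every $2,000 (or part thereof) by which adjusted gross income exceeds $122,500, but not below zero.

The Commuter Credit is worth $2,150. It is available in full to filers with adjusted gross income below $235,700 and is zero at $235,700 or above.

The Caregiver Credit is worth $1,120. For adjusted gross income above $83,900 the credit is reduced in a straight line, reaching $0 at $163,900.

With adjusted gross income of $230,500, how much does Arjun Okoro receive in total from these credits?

$2,666

Low-Income Housing Credit: 4% of the $137,100 excess over $93,400 is $5,484; credit = $6,000 − $5,484 = $516.
Apprenticeship Credit: income exceeds $122,500 by $108,000 → 54 increments × $30 = $1,620 ≥ base, so the credit is $0.
Commuter Credit: $230,500 is below the $235,700 cutoff, so the full $2,150 applies.
Caregiver Credit: $230,500 is at or above $163,900, so the credit is $0.
Total: $516 + $0 + $2,150 + $0 = $2,666.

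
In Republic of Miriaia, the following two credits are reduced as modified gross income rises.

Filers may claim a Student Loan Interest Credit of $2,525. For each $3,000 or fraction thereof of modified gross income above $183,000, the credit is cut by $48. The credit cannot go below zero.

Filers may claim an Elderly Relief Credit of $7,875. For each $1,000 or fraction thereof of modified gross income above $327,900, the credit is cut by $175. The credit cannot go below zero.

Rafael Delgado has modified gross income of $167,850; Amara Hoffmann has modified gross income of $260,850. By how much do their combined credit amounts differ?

Rafael ($167,850): Student Loan Interest Credit: $167,850 is at or below the $183,000 threshold, so the full $2,525 applies. Elderly Relief Credit: $167,850 is at or below the $327,900 threshold, so the full $7,875 applies. total $2,525 + $7,875 = $10,400
Amara ($260,850): Student Loan Interest Credit: income exceeds $183,000 by $77,850, which is 26 full-or-partial $3,000 increments; reduction = 26 × $48 = $1,248, leaving $1,277. Elderly Relief Credit: $260,850 is at or below the $327,900 threshold, so the full $7,875 applies. total $1,277 + $7,875 = $9,152
Difference: |$10,400 − $9,152| = $1,248.

$1,248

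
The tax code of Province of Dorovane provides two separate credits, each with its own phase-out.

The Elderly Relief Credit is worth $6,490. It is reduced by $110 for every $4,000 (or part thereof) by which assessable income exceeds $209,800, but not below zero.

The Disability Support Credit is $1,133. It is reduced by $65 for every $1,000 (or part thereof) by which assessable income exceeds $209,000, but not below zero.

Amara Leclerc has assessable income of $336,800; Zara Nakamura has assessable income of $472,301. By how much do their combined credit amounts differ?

Amara ($336,800): Elderly Relief Credit: income exceeds $209,800 by $127,000, which is 32 full-or-partial $4,000 increments; reduction = 32 × $110 = $3,520, leaving $2,970. Disability Support Credit: income exceeds $209,000 by $127,800 → 128 increments × $65 = $8,320 ≥ base, so the credit is $0. total $2,970 + $0 = $2,970
Zara ($472,301): Elderly Relief Credit: income exceeds $209,800 by $262,501 → 66 increments × $110 = $7,260 ≥ base, so the credit is $0. Disability Support Credit: income exceeds $209,000 by $263,301 → 264 increments × $65 = $17,160 ≥ base, so the credit is $0. total $0 + $0 = $0
Difference: |$2,970 − $0| = $2,970.

$2,970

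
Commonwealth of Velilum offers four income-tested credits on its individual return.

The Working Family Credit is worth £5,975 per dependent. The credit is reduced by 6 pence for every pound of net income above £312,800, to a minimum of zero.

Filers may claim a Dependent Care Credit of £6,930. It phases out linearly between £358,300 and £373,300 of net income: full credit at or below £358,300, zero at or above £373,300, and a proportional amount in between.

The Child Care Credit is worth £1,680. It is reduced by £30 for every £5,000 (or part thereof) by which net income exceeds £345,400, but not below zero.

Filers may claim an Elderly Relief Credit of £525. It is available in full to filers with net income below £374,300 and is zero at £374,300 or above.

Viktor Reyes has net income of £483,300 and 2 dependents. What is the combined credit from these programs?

£2,560

Working Family Credit: base = 2 × £5,975 = £11,950. 6% of the £170,500 excess over £312,800 is £10,230; credit = £11,950 − £10,230 = £1,720.
Dependent Care Credit: £483,300 is at or above £373,300, so the credit is £0.
Child Care Credit: income exceeds £345,400 by £137,900, which is 28 full-or-partial £5,000 increments; reduction = 28 × £30 = £840, leaving £840.
Elderly Relief Credit: £483,300 meets or exceeds the £374,300 cutoff, so the credit is £0.
Total: £1,720 + £0 + £840 + £0 = £2,560.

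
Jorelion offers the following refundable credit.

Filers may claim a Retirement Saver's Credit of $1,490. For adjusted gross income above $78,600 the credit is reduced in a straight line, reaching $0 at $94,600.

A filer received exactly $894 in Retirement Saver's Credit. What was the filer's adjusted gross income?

$85,000

$894 is 894/1,490 of the full $1,490, so 596/1,490 of the $16,000 range has been used: income = $78,600 + $16,000 × 596/1,490 = $85,000.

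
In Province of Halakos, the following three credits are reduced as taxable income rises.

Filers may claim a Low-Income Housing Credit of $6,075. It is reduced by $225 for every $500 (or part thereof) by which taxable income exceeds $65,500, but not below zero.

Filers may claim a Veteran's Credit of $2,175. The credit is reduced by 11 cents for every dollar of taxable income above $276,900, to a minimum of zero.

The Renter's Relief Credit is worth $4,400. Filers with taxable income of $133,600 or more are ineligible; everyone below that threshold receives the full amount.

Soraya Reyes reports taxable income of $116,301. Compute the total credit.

Low-Income Housing Credit: income exceeds $65,500 by $50,801 → 102 increments × $225 = $22,950 ≥ base, so the credit is $0.
Veteran's Credit: $116,301 is at or below the $276,900 threshold, so the full $2,175 applies.
Renter's Relief Credit: $116,301 is below the $133,600 cutoff, so the full $4,400 applies.
Total: $0 + $2,175 + $4,400 = $6,575.

$6,575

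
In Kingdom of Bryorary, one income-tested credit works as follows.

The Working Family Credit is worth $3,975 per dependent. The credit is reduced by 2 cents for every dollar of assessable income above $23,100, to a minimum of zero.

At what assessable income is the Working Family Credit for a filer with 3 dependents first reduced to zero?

Full credit = 3 × $3,975 = $11,925.
The credit falls by 2% of each dollar above $23,100, so it reaches zero when the excess is $11,925 / 2% = $596,250: income = $23,100 + $596,250 = $619,350.

$619,350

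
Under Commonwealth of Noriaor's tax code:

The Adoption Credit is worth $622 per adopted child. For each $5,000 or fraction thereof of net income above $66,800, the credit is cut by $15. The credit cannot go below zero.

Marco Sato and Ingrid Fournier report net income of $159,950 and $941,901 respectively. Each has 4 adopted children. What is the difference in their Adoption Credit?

$2,203

Marco ($159,950): Adoption Credit: base = 4 × $622 = $2,488. income exceeds $66,800 by $93,150, which is 19 full-or-partial $5,000 increments; reduction = 19 × $15 = $285, leaving $2,203.
Ingrid ($941,901): Adoption Credit: base = 4 × $622 = $2,488. income exceeds $66,800 by $875,101 → 176 increments × $15 = $2,640 ≥ base, so the credit is $0.
Difference: |$2,203 − $0| = $2,203.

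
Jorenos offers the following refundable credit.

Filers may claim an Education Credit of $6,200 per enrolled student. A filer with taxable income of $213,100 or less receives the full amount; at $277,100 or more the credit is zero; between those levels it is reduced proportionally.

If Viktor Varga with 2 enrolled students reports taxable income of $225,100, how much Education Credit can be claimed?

$10,075

Education Credit: base = 2 × $6,200 = $12,400. $225,100 is $12,000 into a $64,000 phase-out range, leaving 52,000/64,000 of the credit: $12,400 × 52,000/64,000 = $10,075.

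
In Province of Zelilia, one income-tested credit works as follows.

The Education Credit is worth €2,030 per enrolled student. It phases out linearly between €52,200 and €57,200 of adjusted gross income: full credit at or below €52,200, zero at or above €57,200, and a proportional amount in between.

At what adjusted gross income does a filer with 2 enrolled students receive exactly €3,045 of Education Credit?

Full credit = 2 × €2,030 = €4,060.
€3,045 is 3,045/4,060 of the full €4,060, so 1,015/4,060 of the €5,000 range has been used: income = €52,200 + €5,000 × 1,015/4,060 = €53,450.

€53,450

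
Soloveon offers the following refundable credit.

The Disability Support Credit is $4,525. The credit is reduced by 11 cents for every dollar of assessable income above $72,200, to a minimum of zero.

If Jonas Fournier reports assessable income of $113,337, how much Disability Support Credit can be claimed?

$0

Disability Support Credit: 11% of the $41,137 excess over $72,200 is $4,525.07 ≥ base, so the credit is $0.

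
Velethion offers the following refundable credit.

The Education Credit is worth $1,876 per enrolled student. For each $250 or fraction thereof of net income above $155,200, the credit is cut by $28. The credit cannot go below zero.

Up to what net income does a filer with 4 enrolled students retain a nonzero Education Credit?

Full credit = 4 × $1,876 = $7,504.
After 267 increments the reduction is 267 × $28 = $7,476, leaving $28; one more increment wipes it out. Increment 267 ends at excess 267 × $250 = $66,750, so the highest qualifying income is $155,200 + $66,750 = $221,950.

$221,950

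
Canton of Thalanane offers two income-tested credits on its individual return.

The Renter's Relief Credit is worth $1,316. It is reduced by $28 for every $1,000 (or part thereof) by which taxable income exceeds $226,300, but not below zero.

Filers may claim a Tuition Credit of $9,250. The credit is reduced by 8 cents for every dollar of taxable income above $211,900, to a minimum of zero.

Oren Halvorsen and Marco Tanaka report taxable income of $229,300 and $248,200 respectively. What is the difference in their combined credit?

$2,044

Oren ($229,300): Renter's Relief Credit: income exceeds $226,300 by $3,000, which is 3 full-or-partial $1,000 increments; reduction = 3 × $28 = $84, leaving $1,232. Tuition Credit: 8% of the $17,400 excess over $211,900 is $1,392; credit = $9,250 − $1,392 = $7,858. total $1,232 + $7,858 = $9,090
Marco ($248,200): Renter's Relief Credit: income exceeds $226,300 by $21,900, which is 22 full-or-partial $1,000 increments; reduction = 22 × $28 = $616, leaving $700. Tuition Credit: 8% of the $36,300 excess over $211,900 is $2,904; credit = $9,250 − $2,904 = $6,346. total $700 + $6,346 = $7,046
Difference: |$9,090 − $7,046| = $2,044.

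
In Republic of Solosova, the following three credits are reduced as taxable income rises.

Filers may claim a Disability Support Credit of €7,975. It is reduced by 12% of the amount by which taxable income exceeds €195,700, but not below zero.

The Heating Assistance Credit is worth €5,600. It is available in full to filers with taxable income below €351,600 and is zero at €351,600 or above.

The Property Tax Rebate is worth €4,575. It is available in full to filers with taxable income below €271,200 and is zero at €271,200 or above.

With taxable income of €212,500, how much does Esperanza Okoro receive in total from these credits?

Disability Support Credit: 12% of the €16,800 excess over €195,700 is €2,016; credit = €7,975 − €2,016 = €5,959.
Heating Assistance Credit: €212,500 is below the €351,600 cutoff, so the full €5,600 applies.
Property Tax Rebate: €212,500 is below the €271,200 cutoff, so the full €4,575 applies.
Total: €5,959 + €5,600 + €4,575 = €16,134.

€16,134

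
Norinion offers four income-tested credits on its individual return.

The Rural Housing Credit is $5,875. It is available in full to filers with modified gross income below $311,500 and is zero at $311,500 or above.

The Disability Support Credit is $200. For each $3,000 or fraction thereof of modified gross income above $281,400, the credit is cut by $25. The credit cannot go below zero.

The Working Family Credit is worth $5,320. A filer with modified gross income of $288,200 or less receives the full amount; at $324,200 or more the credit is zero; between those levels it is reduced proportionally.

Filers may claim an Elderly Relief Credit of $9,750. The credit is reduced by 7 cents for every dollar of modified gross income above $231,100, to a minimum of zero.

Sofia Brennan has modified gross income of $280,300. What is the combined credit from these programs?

$17,701

Rural Housing Credit: $280,300 is below the $311,500 cutoff, so the full $5,875 applies.
Disability Support Credit: $280,300 is at or below the $281,400 threshold, so the full $200 applies.
Working Family Credit: $280,300 is at or below the $288,200 threshold, so the full $5,320 applies.
Elderly Relief Credit: 7% of the $49,200 excess over $231,100 is $3,444; credit = $9,750 − $3,444 = $6,306.
Total: $5,875 + $200 + $5,320 + $6,306 = $17,701.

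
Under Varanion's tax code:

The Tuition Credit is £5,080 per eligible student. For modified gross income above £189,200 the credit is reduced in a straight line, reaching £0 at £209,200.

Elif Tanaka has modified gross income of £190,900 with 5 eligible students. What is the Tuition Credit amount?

Tuition Credit: base = 5 × £5,080 = £25,400. £190,900 is £1,700 into a £20,000 phase-out range, leaving 18,300/20,000 of the credit: £25,400 × 18,300/20,000 = £23,241.

£23,241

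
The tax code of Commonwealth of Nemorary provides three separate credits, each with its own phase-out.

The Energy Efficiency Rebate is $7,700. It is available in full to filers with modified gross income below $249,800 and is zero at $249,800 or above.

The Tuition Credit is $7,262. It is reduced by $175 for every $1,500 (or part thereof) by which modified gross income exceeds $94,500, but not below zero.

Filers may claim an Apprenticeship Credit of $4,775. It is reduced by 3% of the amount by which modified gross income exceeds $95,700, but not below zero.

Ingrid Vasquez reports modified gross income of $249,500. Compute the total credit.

Energy Efficiency Rebate: $249,500 is below the $249,800 cutoff, so the full $7,700 applies.
Tuition Credit: income exceeds $94,500 by $155,000 → 104 increments × $175 = $18,200 ≥ base, so the credit is $0.
Apprenticeship Credit: 3% of the $153,800 excess over $95,700 is $4,614; credit = $4,775 − $4,614 = $161.
Total: $7,700 + $0 + $161 = $7,861.

$7,861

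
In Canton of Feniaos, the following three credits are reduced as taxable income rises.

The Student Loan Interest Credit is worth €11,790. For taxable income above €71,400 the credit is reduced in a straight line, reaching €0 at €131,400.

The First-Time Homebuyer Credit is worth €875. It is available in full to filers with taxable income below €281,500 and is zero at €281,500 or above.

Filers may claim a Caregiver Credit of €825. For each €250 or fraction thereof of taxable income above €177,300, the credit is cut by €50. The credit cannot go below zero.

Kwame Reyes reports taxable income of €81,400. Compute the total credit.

Student Loan Interest Credit: €81,400 is €10,000 into a €60,000 phase-out range, leaving 50,000/60,000 of the credit: €11,790 × 50,000/60,000 = €9,825.
First-Time Homebuyer Credit: €81,400 is below the €281,500 cutoff, so the full €875 applies.
Caregiver Credit: €81,400 is at or below the €177,300 threshold, so the full €825 applies.
Total: €9,825 + €875 + €825 = €11,525.

€11,525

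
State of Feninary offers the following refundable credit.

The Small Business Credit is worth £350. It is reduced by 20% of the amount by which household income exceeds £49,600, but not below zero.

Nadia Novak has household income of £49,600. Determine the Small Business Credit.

£350

Small Business Credit: £49,600 is at or below the £49,600 threshold, so the full £350 applies.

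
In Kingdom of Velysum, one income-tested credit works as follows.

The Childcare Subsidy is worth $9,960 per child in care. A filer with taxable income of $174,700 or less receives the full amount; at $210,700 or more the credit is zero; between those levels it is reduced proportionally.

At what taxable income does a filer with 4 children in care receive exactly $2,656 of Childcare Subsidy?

Full credit = 4 × $9,960 = $39,840.
$2,656 is 2,656/39,840 of the full $39,840, so 37,184/39,840 of the $36,000 range has been used: income = $174,700 + $36,000 × 37,184/39,840 = $208,300.

$208,300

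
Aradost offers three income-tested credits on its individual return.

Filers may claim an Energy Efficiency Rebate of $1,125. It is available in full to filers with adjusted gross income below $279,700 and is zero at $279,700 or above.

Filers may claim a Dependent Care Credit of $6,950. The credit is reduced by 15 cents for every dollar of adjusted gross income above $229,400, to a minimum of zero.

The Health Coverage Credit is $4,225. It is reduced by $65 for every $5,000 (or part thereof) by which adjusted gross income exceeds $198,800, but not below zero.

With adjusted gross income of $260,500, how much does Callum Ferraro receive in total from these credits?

Energy Efficiency Rebate: $260,500 is below the $279,700 cutoff, so the full $1,125 applies.
Dependent Care Credit: 15% of the $31,100 excess over $229,400 is $4,665; credit = $6,950 − $4,665 = $2,285.
Health Coverage Credit: income exceeds $198,800 by $61,700, which is 13 full-or-partial $5,000 increments; reduction = 13 × $65 = $845, leaving $3,380.
Total: $1,125 + $2,285 + $3,380 = $6,790.

$6,790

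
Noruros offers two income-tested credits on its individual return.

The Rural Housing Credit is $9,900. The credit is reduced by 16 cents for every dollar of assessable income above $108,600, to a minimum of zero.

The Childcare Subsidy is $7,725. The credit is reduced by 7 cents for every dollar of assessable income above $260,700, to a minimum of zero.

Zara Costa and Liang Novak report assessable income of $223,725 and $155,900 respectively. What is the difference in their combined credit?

$2,332

Zara ($223,725): Rural Housing Credit: 16% of the $115,125 excess over $108,600 is $18,420 ≥ base, so the credit is $0. Childcare Subsidy: $223,725 is at or below the $260,700 threshold, so the full $7,725 applies. total $0 + $7,725 = $7,725
Liang ($155,900): Rural Housing Credit: 16% of the $47,300 excess over $108,600 is $7,568; credit = $9,900 − $7,568 = $2,332. Childcare Subsidy: $155,900 is at or below the $260,700 threshold, so the full $7,725 applies. total $2,332 + $7,725 = $10,057
Difference: |$7,725 − $10,057| = $2,332.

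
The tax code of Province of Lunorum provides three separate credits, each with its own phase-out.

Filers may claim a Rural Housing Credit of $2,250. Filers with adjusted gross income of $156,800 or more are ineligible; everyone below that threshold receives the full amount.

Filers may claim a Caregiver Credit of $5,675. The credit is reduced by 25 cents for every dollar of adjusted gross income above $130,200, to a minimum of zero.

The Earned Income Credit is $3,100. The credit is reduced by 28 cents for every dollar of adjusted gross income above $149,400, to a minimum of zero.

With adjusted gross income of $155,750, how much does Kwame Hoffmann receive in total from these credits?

Rural Housing Credit: $155,750 is below the $156,800 cutoff, so the full $2,250 applies.
Caregiver Credit: 25% of the $25,550 excess over $130,200 is $6,387.50 ≥ base, so the credit is $0.
Earned Income Credit: 28% of the $6,350 excess over $149,400 is $1,778; credit = $3,100 − $1,778 = $1,322.
Total: $2,250 + $0 + $1,322 = $3,572.

$3,572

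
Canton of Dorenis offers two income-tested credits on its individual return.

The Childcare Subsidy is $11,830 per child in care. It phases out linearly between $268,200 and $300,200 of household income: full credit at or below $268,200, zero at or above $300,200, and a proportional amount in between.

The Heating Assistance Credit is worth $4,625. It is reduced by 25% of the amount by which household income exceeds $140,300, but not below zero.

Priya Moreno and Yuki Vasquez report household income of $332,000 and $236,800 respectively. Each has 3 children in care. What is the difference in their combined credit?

Priya ($332,000): Childcare Subsidy: base = 3 × $11,830 = $35,490. $332,000 is at or above $300,200, so the credit is $0. Heating Assistance Credit: 25% of the $191,700 excess over $140,300 is $47,925 ≥ base, so the credit is $0. total $0 + $0 = $0
Yuki ($236,800): Childcare Subsidy: base = 3 × $11,830 = $35,490. $236,800 is at or below the $268,200 threshold, so the full $35,490 applies. Heating Assistance Credit: 25% of the $96,500 excess over $140,300 is $24,125 ≥ base, so the credit is $0. total $35,490 + $0 = $35,490
Difference: |$0 − $35,490| = $35,490.

$35,490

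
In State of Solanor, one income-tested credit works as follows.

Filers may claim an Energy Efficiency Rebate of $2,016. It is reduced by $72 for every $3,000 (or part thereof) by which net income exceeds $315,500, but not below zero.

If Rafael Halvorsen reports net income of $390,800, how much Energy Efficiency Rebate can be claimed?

Energy Efficiency Rebate: income exceeds $315,500 by $75,300, which is 26 full-or-partial $3,000 increments; reduction = 26 × $72 = $1,872, leaving $144.

$144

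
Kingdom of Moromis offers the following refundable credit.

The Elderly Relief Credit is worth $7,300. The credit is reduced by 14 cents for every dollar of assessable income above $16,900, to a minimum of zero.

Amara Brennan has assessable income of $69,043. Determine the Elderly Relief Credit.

Elderly Relief Credit: 14% of the $52,143 excess over $16,900 is $7,300.02 ≥ base, so the credit is $0.

$0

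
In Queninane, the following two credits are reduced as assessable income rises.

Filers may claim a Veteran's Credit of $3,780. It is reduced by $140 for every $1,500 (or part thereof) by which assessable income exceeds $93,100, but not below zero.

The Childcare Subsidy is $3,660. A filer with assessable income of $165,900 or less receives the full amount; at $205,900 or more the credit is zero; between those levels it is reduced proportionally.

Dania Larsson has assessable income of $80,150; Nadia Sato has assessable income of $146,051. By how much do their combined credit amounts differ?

Dania ($80,150): Veteran's Credit: $80,150 is at or below the $93,100 threshold, so the full $3,780 applies. Childcare Subsidy: $80,150 is at or below the $165,900 threshold, so the full $3,660 applies. total $3,780 + $3,660 = $7,440
Nadia ($146,051): Veteran's Credit: income exceeds $93,100 by $52,951 → 36 increments × $140 = $5,040 ≥ base, so the credit is $0. Childcare Subsidy: $146,051 is at or below the $165,900 threshold, so the full $3,660 applies. total $0 + $3,660 = $3,660
Difference: |$7,440 − $3,660| = $3,780.

$3,780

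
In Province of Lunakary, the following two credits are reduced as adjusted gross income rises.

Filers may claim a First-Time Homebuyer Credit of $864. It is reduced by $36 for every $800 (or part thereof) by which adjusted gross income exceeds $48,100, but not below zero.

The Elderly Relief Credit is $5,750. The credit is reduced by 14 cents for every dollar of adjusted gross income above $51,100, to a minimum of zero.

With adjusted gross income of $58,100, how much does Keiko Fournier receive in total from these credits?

$5,166

First-Time Homebuyer Credit: income exceeds $48,100 by $10,000, which is 13 full-or-partial $800 increments; reduction = 13 × $36 = $468, leaving $396.
Elderly Relief Credit: 14% of the $7,000 excess over $51,100 is $980; credit = $5,750 − $980 = $4,770.
Total: $396 + $4,770 = $5,166.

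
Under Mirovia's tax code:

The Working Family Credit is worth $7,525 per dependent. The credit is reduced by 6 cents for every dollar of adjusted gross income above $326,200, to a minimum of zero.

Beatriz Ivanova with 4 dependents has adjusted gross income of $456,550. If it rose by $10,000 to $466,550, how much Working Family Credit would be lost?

At $456,550 — base = 4 × $7,525 = $30,100. 6% of the $130,350 excess over $326,200 is $7,821; credit = $30,100 − $7,821 = $22,279.
At $466,550 — base = 4 × $7,525 = $30,100. 6% of the $140,350 excess over $326,200 is $8,421; credit = $30,100 − $8,421 = $21,679.
Lost: $22,279 − $21,679 = $600.

$600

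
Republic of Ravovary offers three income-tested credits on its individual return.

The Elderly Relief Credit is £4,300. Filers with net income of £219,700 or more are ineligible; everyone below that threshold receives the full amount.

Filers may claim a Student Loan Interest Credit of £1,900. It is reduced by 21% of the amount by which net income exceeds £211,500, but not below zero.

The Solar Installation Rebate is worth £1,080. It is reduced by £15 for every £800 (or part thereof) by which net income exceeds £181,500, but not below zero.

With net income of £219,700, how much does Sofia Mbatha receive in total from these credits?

£538

Elderly Relief Credit: £219,700 meets or exceeds the £219,700 cutoff, so the credit is £0.
Student Loan Interest Credit: 21% of the £8,200 excess over £211,500 is £1,722; credit = £1,900 − £1,722 = £178.
Solar Installation Rebate: income exceeds £181,500 by £38,200, which is 48 full-or-partial £800 increments; reduction = 48 × £15 = £720, leaving £360.
Total: £0 + £178 + £360 = £538.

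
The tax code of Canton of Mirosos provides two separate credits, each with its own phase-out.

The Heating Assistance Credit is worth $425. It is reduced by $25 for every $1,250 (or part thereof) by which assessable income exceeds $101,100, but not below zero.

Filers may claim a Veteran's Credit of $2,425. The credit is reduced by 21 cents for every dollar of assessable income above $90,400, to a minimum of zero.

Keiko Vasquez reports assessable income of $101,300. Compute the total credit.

Heating Assistance Credit: income exceeds $101,100 by $200, which is 1 full-or-partial $1,250 increment; reduction = 1 × $25 = $25, leaving $400.
Veteran's Credit: 21% of the $10,900 excess over $90,400 is $2,289; credit = $2,425 − $2,289 = $136.
Total: $400 + $136 = $536.

$536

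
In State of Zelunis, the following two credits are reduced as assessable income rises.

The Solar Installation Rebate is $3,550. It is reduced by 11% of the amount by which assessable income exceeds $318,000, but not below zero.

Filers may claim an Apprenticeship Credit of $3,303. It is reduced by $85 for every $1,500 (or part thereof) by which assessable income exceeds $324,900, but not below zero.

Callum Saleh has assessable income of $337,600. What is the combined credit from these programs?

Solar Installation Rebate: 11% of the $19,600 excess over $318,000 is $2,156; credit = $3,550 − $2,156 = $1,394.
Apprenticeship Credit: income exceeds $324,900 by $12,700, which is 9 full-or-partial $1,500 increments; reduction = 9 × $85 = $765, leaving $2,538.
Total: $1,394 + $2,538 = $3,932.

$3,932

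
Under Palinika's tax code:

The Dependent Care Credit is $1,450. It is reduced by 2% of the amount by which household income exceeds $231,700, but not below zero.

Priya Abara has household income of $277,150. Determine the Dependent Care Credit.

$541

Dependent Care Credit: 2% of the $45,450 excess over $231,700 is $909; credit = $1,450 − $909 = $541.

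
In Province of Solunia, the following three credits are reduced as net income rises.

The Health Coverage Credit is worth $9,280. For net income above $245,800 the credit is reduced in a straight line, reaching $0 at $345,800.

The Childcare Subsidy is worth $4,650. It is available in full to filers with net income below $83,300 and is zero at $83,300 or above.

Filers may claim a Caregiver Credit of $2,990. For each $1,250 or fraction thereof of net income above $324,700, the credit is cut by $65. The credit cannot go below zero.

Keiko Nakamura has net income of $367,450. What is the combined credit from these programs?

Health Coverage Credit: $367,450 is at or above $345,800, so the credit is $0.
Childcare Subsidy: $367,450 meets or exceeds the $83,300 cutoff, so the credit is $0.
Caregiver Credit: income exceeds $324,700 by $42,750, which is 35 full-or-partial $1,250 increments; reduction = 35 × $65 = $2,275, leaving $715.
Total: $0 + $0 + $715 = $715.

$715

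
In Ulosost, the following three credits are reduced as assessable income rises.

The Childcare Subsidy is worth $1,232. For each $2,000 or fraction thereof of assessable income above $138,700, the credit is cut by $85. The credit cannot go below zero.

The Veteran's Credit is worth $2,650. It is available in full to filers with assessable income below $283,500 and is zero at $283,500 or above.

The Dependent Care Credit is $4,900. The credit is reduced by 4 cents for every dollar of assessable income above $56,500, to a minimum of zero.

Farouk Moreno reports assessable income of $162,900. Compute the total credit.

Childcare Subsidy: income exceeds $138,700 by $24,200, which is 13 full-or-partial $2,000 increments; reduction = 13 × $85 = $1,105, leaving $127.
Veteran's Credit: $162,900 is below the $283,500 cutoff, so the full $2,650 applies.
Dependent Care Credit: 4% of the $106,400 excess over $56,500 is $4,256; credit = $4,900 − $4,256 = $644.
Total: $127 + $2,650 + $644 = $3,421.

$3,421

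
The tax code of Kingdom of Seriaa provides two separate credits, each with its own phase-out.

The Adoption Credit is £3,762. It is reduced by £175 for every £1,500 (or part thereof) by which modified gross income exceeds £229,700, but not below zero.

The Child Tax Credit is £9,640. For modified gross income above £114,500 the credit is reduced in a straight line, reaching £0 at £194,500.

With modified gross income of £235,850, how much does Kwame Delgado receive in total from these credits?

£2,887

Adoption Credit: income exceeds £229,700 by £6,150, which is 5 full-or-partial £1,500 increments; reduction = 5 × £175 = £875, leaving £2,887.
Child Tax Credit: £235,850 is at or above £194,500, so the credit is £0.
Total: £2,887 + £0 = £2,887.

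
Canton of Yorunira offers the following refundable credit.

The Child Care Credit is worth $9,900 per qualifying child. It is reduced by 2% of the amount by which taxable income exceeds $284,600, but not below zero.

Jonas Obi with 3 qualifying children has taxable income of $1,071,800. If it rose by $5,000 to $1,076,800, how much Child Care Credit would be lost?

$100

At $1,071,800 — base = 3 × $9,900 = $29,700. 2% of the $787,200 excess over $284,600 is $15,744; credit = $29,700 − $15,744 = $13,956.
At $1,076,800 — base = 3 × $9,900 = $29,700. 2% of the $792,200 excess over $284,600 is $15,844; credit = $29,700 − $15,844 = $13,856.
Lost: $13,956 − $13,856 = $100.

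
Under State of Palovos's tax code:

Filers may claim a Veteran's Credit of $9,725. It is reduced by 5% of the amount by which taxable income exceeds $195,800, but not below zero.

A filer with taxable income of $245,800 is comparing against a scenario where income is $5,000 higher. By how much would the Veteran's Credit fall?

$250

At $245,800 — 5% of the $50,000 excess over $195,800 is $2,500; credit = $9,725 − $2,500 = $7,225.
At $250,800 — 5% of the $55,000 excess over $195,800 is $2,750; credit = $9,725 − $2,750 = $6,975.
Lost: $7,225 − $6,975 = $250.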